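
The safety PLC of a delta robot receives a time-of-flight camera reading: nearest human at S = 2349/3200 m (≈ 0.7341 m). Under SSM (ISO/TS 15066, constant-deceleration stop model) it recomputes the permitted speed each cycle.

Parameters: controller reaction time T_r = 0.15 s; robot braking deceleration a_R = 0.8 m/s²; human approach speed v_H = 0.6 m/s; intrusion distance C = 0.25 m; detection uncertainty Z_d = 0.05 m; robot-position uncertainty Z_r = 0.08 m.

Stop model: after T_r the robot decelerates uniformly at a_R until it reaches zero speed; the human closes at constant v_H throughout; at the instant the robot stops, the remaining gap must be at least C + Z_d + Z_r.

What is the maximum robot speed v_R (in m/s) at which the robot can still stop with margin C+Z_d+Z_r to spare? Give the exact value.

collect terms ⇒ (5/8)·v_R² + (9/10)·v_R + (-169/640) = 0
  disc = (9/10)² − 4·(5/8)·(-169/640) = 9409/6400 ; √disc = 97/80
  v_R = (−(9/10) + 97/80) / (2·(5/8)) = 1/4 m/s
check:
stop time T_s = (1/4)/(4/5) = 0.3125 s
robot in T_r: 0.2500·0.1500 = 0.0375 m
robot under decel: 0.2500²/(2·0.8000) = 0.0391 m
human over T_r+T_s: 0.6000·(0.1500+0.3125) = 0.2775 m
C+Z_d+Z_r = 0.2500+0.0500+0.0800 = 0.3800 m
sum ≈ 0.0375+0.0391+0.2775+0.3800 ≈ 0.7341 m = S ✓

v_R_max = 1/4 m/s = 0.2500 m/s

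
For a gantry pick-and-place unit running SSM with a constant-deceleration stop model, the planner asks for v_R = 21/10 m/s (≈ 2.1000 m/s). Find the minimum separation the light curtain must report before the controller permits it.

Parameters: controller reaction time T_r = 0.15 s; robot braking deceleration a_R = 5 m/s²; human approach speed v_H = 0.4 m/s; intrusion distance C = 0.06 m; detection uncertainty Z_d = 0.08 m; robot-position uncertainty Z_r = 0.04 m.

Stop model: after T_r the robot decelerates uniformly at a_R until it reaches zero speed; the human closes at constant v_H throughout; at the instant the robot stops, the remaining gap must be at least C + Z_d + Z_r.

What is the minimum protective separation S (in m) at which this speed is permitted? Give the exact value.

S_min = 291/250 m = 1.1640 m

T_s = v_R/a_R = (21/10)/5 = 0.4200 s
robot covers v_R·T_r = 2.1000·0.1500 = 0.3150 m before braking
braking distance = 2.1000²/(2·5.0000) = 0.4410 m
human over T_r+T_s: 0.4000·(0.1500+0.4200) = 0.2280 m
margins: 0.0600+0.0800+0.0400 = 0.1800 m
S_min ≈ 0.3150+0.4410+0.2280+0.1800  ⇒  S_min = 291/250 m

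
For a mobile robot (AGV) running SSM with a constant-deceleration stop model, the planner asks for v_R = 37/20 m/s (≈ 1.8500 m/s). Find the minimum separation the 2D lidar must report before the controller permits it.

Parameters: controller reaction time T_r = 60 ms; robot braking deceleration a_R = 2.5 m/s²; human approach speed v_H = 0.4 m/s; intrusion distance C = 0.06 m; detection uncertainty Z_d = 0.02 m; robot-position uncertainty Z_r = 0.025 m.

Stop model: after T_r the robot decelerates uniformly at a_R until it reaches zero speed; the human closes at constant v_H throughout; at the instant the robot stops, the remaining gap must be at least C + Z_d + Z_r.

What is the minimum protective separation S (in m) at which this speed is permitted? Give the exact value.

stop time T_s = (37/20)/(5/2) = 0.7400 s
reaction-phase robot travel = 1.8500·0.0600 = 0.1110 m
braking distance = 1.8500²/(2·2.5000) = 0.6845 m
human over T_r+T_s: 0.4000·(0.0600+0.7400) = 0.3200 m
margins: 0.0600+0.0200+0.0250 = 0.1050 m
S_min ≈ 0.1110+0.6845+0.3200+0.1050  ⇒  S_min = 2441/2000 m

S_min = 2441/2000 m = 1.2205 m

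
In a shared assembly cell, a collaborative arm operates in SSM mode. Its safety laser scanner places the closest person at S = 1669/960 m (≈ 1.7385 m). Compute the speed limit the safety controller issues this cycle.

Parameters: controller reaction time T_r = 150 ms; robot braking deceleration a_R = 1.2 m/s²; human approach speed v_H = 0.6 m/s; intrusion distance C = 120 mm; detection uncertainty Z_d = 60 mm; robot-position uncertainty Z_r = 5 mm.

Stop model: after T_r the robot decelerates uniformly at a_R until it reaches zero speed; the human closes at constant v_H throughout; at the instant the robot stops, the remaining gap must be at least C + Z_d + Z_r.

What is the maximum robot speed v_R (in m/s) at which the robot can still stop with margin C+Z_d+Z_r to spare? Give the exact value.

v_R_max = 5/4 m/s = 1.2500 m/s

collect terms ⇒ (5/12)·v_R² + (13/20)·v_R + (-281/192) = 0
  disc = (13/20)² − 4·(5/12)·(-281/192) = 41209/14400 ; √disc = 203/120
  v_R = (−(13/20) + 203/120) / (2·(5/12)) = 5/4 m/s
check:
T_s = v_R/a_R = (5/4)/(6/5) = 1.0417 s
robot covers v_R·T_r = 1.2500·0.1500 = 0.1875 m before braking
braking distance = 1.2500²/(2·1.2000) = 0.6510 m
person approaches 0.6000·(0.1500+1.0417) = 0.7150 m
residual clearance needed = 0.1200+0.0600+0.0050 = 0.1850 m
sum ≈ 0.1875+0.6510+0.7150+0.1850 ≈ 1.7385 m = S ✓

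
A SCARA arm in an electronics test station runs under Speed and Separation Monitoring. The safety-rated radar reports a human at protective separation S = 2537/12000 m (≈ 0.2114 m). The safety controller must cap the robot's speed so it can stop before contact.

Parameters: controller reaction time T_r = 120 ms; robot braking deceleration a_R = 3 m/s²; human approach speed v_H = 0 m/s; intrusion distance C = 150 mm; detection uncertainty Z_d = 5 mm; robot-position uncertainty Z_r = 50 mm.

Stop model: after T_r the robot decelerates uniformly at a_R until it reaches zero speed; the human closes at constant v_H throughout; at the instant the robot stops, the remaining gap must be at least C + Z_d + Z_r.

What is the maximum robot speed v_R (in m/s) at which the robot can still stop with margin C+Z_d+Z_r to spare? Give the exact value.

v_R_max = 1/20 m/s = 0.0500 m/s

collect terms ⇒ (1/6)·v_R² + (3/25)·v_R + (-77/12000) = 0
  disc = (3/25)² − 4·(1/6)·(-77/12000) = 1681/90000 ; √disc = 41/300
  v_R = (−(3/25) + 41/300) / (2·(1/6)) = 1/20 m/s
check:
stop time T_s = (1/20)/3 = 0.0167 s
robot covers v_R·T_r = 0.0500·0.1200 = 0.0060 m before braking
braking distance = 0.0500²/(2·3.0000) = 0.0004 m
human over T_r+T_s: 0.0000·(0.1200+0.0167) = 0.0000 m
C+Z_d+Z_r = 0.1500+0.0050+0.0500 = 0.2050 m
sum ≈ 0.0060+0.0004+0.0000+0.2050 ≈ 0.2114 m = S ✓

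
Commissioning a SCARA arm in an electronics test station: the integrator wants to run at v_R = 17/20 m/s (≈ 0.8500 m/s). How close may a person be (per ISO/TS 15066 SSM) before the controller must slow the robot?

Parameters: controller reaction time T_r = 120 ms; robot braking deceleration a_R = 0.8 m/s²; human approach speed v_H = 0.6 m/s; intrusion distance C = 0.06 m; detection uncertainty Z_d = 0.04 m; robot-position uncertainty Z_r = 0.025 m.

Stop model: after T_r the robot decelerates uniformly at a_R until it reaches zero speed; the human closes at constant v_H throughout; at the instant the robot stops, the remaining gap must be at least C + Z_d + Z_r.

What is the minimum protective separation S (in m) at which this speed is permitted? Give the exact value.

S_min = 22209/16000 m = 1.3881 m

stop time T_s = (17/20)/(4/5) = 1.0625 s
robot in T_r: 0.8500·0.1200 = 0.1020 m
braking distance = 0.8500²/(2·0.8000) = 0.4516 m
person approaches 0.6000·(0.1200+1.0625) = 0.7095 m
C+Z_d+Z_r = 0.0600+0.0400+0.0250 = 0.1250 m
S_min ≈ 0.1020+0.4516+0.7095+0.1250  ⇒  S_min = 22209/16000 m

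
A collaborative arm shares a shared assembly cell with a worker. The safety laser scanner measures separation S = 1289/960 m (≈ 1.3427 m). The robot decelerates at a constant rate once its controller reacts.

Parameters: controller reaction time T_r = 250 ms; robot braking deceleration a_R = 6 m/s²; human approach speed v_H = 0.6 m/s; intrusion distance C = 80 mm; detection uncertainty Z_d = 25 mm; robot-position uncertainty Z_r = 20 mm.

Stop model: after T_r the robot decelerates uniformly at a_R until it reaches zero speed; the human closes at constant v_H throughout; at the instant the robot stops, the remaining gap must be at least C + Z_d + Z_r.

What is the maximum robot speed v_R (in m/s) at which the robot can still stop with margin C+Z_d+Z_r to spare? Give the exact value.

collect terms ⇒ (1/12)·v_R² + (7/20)·v_R + (-205/192) = 0
  disc = (7/20)² − 4·(1/12)·(-205/192) = 6889/14400 ; √disc = 83/120
  v_R = (−(7/20) + 83/120) / (2·(1/12)) = 41/20 m/s
check:
T_s = v_R/a_R = (41/20)/6 = 0.3417 s
reaction-phase robot travel = 2.0500·0.2500 = 0.5125 m
robot under decel: 2.0500²/(2·6.0000) = 0.3502 m
person approaches 0.6000·(0.2500+0.3417) = 0.3550 m
residual clearance needed = 0.0800+0.0250+0.0200 = 0.1250 m
sum ≈ 0.5125+0.3502+0.3550+0.1250 ≈ 1.3427 m = S ✓

v_R_max = 41/20 m/s = 2.0500 m/s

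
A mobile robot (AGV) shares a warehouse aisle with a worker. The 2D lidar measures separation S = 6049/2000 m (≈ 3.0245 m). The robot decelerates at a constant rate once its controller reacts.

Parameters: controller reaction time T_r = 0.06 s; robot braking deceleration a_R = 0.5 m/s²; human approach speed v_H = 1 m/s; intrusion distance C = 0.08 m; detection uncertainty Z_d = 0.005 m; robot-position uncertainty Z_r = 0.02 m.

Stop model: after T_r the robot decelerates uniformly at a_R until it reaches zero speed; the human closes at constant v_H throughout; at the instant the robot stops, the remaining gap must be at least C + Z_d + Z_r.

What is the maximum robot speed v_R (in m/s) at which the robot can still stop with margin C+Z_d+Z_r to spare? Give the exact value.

at the boundary: (1)·v² + (103/50)·v + (-5719/2000) = 0
  disc = (103/50)² − 4·(1)·(-5719/2000) = 9801/625 ; √disc = 99/25
  v_R = (−(103/50) + 99/25) / (2·(1)) = 19/20 m/s
check:
stop time T_s = (19/20)/(1/2) = 1.9000 s
robot covers v_R·T_r = 0.9500·0.0600 = 0.0570 m before braking
braking distance = 0.9500²/(2·0.5000) = 0.9025 m
human over T_r+T_s: 1.0000·(0.0600+1.9000) = 1.9600 m
residual clearance needed = 0.0800+0.0050+0.0200 = 0.1050 m
sum ≈ 0.0570+0.9025+1.9600+0.1050 ≈ 3.0245 m = S ✓

v_R_max = 19/20 m/s = 0.9500 m/s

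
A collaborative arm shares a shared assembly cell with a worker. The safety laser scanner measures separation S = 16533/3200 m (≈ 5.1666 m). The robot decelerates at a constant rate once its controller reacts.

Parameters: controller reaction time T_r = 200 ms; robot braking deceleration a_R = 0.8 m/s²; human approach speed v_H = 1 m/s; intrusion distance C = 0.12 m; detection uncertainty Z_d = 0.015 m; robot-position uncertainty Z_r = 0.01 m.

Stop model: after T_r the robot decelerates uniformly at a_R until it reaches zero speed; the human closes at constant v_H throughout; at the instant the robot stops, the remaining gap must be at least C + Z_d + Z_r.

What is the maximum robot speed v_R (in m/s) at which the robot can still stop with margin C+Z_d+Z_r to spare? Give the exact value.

v_R_max = 37/20 m/s = 1.8500 m/s

at the boundary: (5/8)·v² + (29/20)·v + (-15429/3200) = 0
  disc = (29/20)² − 4·(5/8)·(-15429/3200) = 90601/6400 ; √disc = 301/80
  v_R = (−(29/20) + 301/80) / (2·(5/8)) = 37/20 m/s
check:
T_s = v_R/a_R = (37/20)/(4/5) = 2.3125 s
reaction-phase robot travel = 1.8500·0.2000 = 0.3700 m
braking distance = 1.8500²/(2·0.8000) = 2.1391 m
person approaches 1.0000·(0.2000+2.3125) = 2.5125 m
C+Z_d+Z_r = 0.1200+0.0150+0.0100 = 0.1450 m
sum ≈ 0.3700+2.1391+2.5125+0.1450 ≈ 5.1666 m = S ✓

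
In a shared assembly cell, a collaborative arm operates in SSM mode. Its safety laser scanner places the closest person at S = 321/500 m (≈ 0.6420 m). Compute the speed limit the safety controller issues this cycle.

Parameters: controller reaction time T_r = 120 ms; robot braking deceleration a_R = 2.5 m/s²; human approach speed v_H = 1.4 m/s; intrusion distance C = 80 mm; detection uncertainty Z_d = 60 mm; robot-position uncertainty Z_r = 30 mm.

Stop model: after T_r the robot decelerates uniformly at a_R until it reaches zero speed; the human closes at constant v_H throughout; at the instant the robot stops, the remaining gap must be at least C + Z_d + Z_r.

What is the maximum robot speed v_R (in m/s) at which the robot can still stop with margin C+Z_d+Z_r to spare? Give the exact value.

v_R_max = 2/5 m/s = 0.4000 m/s

collect terms ⇒ (1/5)·v_R² + (17/25)·v_R + (-38/125) = 0
  disc = (17/25)² − 4·(1/5)·(-38/125) = 441/625 ; √disc = 21/25
  v_R = (−(17/25) + 21/25) / (2·(1/5)) = 2/5 m/s
check:
T_s = v_R/a_R = (2/5)/(5/2) = 0.1600 s
robot covers v_R·T_r = 0.4000·0.1200 = 0.0480 m before braking
braking distance = 0.4000²/(2·2.5000) = 0.0320 m
human closes 1.4000·0.2800 = 0.3920 m
residual clearance needed = 0.0800+0.0600+0.0300 = 0.1700 m
sum ≈ 0.0480+0.0320+0.3920+0.1700 ≈ 0.6420 m = S ✓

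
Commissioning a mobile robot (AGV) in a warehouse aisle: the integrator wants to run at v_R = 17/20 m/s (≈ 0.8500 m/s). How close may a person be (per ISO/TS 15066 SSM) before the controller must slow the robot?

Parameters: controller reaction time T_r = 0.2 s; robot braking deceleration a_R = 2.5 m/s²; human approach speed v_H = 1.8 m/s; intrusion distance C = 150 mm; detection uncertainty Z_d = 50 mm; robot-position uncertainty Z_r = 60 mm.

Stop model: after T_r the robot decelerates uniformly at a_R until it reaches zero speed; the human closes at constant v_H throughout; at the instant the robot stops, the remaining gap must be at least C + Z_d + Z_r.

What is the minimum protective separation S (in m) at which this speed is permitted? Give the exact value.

S_min = 3093/2000 m = 1.5465 m

T_s = v_R/a_R = (17/20)/(5/2) = 0.3400 s
robot covers v_R·T_r = 0.8500·0.2000 = 0.1700 m before braking
robot covers 0.8500·0.3400 − ½·2.5000·0.3400² = 0.1445 m while stopping
person approaches 1.8000·(0.2000+0.3400) = 0.9720 m
margins: 0.1500+0.0500+0.0600 = 0.2600 m
S_min ≈ 0.1700+0.1445+0.9720+0.2600  ⇒  S_min = 3093/2000 m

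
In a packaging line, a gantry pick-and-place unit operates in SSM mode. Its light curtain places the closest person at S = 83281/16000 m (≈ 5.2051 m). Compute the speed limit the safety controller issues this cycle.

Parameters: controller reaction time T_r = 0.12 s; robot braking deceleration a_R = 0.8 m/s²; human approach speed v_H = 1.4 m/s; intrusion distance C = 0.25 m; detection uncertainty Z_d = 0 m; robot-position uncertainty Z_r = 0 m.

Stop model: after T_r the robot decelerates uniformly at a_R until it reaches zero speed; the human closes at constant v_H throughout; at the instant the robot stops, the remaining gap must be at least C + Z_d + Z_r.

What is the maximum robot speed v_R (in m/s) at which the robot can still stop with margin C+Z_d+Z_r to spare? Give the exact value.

v_R_max = 33/20 m/s = 1.6500 m/s

quadratic (5/8)·v² + (187/100)·v + (-76593/16000) = 0
  disc = (187/100)² − 4·(5/8)·(-76593/16000) = 2474329/160000 ; √disc = 1573/400
  v_R = (−(187/100) + 1573/400) / (2·(5/8)) = 33/20 m/s
check:
stop time T_s = (33/20)/(4/5) = 2.0625 s
robot covers v_R·T_r = 1.6500·0.1200 = 0.1980 m before braking
robot under decel: 1.6500²/(2·0.8000) = 1.7016 m
human closes 1.4000·2.1825 = 3.0555 m
residual clearance needed = 0.2500+0.0000+0.0000 = 0.2500 m
sum ≈ 0.1980+1.7016+3.0555+0.2500 ≈ 5.2051 m = S ✓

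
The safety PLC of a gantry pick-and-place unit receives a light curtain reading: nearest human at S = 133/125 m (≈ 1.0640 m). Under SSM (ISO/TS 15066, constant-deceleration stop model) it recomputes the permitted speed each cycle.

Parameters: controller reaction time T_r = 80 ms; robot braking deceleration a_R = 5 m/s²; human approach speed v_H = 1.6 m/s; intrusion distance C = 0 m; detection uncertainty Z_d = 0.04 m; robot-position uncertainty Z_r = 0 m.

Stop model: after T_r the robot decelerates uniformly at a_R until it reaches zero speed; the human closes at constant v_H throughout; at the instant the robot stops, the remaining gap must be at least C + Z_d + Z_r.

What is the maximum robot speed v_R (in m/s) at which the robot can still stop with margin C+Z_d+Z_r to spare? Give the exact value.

quadratic (1/10)·v² + (2/5)·v + (-112/125) = 0
  disc = (2/5)² − 4·(1/10)·(-112/125) = 324/625 ; √disc = 18/25
  v_R = (−(2/5) + 18/25) / (2·(1/10)) = 8/5 m/s
check:
braking lasts T_s = (8/5)/5 = 0.3200 s
robot covers v_R·T_r = 1.6000·0.0800 = 0.1280 m before braking
robot covers 1.6000·0.3200 − ½·5.0000·0.3200² = 0.2560 m while stopping
human over T_r+T_s: 1.6000·(0.0800+0.3200) = 0.6400 m
margins: 0.0000+0.0400+0.0000 = 0.0400 m
sum ≈ 0.1280+0.2560+0.6400+0.0400 ≈ 1.0640 m = S ✓

v_R_max = 8/5 m/s = 1.6000 m/s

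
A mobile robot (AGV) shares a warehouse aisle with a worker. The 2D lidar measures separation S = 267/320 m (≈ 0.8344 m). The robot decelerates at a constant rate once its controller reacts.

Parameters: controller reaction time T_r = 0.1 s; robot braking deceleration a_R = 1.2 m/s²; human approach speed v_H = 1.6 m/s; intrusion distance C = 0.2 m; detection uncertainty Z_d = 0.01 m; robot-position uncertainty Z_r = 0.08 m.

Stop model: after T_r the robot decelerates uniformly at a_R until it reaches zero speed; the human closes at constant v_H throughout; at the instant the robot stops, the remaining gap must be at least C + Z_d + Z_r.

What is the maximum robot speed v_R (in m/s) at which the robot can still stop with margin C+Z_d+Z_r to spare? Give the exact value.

v_R_max = 1/4 m/s = 0.2500 m/s

quadratic (5/12)·v² + (43/30)·v + (-123/320) = 0
  disc = (43/30)² − 4·(5/12)·(-123/320) = 38809/14400 ; √disc = 197/120
  v_R = (−(43/30) + 197/120) / (2·(5/12)) = 1/4 m/s
check:
braking lasts T_s = (1/4)/(6/5) = 0.2083 s
robot covers v_R·T_r = 0.2500·0.1000 = 0.0250 m before braking
robot covers 0.2500·0.2083 − ½·1.2000·0.2083² = 0.0260 m while stopping
human over T_r+T_s: 1.6000·(0.1000+0.2083) = 0.4933 m
residual clearance needed = 0.2000+0.0100+0.0800 = 0.2900 m
sum ≈ 0.0250+0.0260+0.4933+0.2900 ≈ 0.8344 m = S ✓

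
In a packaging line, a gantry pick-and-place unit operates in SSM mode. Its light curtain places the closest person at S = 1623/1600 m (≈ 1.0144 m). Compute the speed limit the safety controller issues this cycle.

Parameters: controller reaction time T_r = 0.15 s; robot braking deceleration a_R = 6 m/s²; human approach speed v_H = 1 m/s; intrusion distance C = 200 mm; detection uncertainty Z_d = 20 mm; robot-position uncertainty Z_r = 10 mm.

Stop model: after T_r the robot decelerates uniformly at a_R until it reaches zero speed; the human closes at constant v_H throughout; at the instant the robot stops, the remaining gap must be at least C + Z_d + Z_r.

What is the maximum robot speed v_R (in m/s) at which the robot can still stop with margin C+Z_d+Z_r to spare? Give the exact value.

at the boundary: (1/12)·v² + (19/60)·v + (-203/320) = 0
  disc = (19/60)² − 4·(1/12)·(-203/320) = 4489/14400 ; √disc = 67/120
  v_R = (−(19/60) + 67/120) / (2·(1/12)) = 29/20 m/s
check:
braking lasts T_s = (29/20)/6 = 0.2417 s
robot in T_r: 1.4500·0.1500 = 0.2175 m
robot under decel: 1.4500²/(2·6.0000) = 0.1752 m
human over T_r+T_s: 1.0000·(0.1500+0.2417) = 0.3917 m
C+Z_d+Z_r = 0.2000+0.0200+0.0100 = 0.2300 m
sum ≈ 0.2175+0.1752+0.3917+0.2300 ≈ 1.0144 m = S ✓

v_R_max = 29/20 m/s = 1.4500 m/s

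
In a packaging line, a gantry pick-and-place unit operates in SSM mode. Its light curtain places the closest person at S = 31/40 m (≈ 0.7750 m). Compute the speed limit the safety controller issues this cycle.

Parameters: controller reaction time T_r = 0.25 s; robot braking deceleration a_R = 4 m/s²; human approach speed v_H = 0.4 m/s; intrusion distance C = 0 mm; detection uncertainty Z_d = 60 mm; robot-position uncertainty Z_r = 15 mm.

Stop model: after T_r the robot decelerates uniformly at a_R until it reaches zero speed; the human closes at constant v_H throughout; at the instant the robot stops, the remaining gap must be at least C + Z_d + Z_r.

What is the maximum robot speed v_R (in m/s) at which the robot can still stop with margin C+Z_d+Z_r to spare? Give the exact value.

v_R_max = 6/5 m/s = 1.2000 m/s

collect terms ⇒ (1/8)·v_R² + (7/20)·v_R + (-3/5) = 0
  disc = (7/20)² − 4·(1/8)·(-3/5) = 169/400 ; √disc = 13/20
  v_R = (−(7/20) + 13/20) / (2·(1/8)) = 6/5 m/s
check:
stop time T_s = (6/5)/4 = 0.3000 s
reaction-phase robot travel = 1.2000·0.2500 = 0.3000 m
braking distance = 1.2000²/(2·4.0000) = 0.1800 m
human over T_r+T_s: 0.4000·(0.2500+0.3000) = 0.2200 m
C+Z_d+Z_r = 0.0000+0.0600+0.0150 = 0.0750 m
sum ≈ 0.3000+0.1800+0.2200+0.0750 ≈ 0.7750 m = S ✓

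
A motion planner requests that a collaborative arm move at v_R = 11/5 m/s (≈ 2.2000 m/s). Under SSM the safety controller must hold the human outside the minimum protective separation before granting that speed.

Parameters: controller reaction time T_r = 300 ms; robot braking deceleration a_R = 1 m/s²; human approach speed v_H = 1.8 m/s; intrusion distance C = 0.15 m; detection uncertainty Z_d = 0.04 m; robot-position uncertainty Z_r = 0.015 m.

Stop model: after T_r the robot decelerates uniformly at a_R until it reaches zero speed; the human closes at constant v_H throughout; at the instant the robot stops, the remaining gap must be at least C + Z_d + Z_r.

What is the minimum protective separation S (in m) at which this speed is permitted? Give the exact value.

braking lasts T_s = (11/5)/1 = 2.2000 s
robot in T_r: 2.2000·0.3000 = 0.6600 m
robot under decel: 2.2000²/(2·1.0000) = 2.4200 m
person approaches 1.8000·(0.3000+2.2000) = 4.5000 m
residual clearance needed = 0.1500+0.0400+0.0150 = 0.2050 m
S_min ≈ 0.6600+2.4200+4.5000+0.2050  ⇒  S_min = 1557/200 m

S_min = 1557/200 m = 7.7850 m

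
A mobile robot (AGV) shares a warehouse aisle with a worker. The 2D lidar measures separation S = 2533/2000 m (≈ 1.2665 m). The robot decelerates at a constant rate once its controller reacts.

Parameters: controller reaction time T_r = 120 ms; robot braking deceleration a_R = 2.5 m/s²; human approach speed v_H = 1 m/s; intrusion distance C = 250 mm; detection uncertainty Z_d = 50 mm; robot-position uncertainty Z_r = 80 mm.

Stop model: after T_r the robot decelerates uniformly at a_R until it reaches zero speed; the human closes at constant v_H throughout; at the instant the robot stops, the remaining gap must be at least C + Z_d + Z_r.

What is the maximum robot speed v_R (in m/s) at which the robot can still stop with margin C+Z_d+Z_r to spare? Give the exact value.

at the boundary: (1/5)·v² + (13/25)·v + (-1533/2000) = 0
  disc = (13/25)² − 4·(1/5)·(-1533/2000) = 2209/2500 ; √disc = 47/50
  v_R = (−(13/25) + 47/50) / (2·(1/5)) = 21/20 m/s
check:
braking lasts T_s = (21/20)/(5/2) = 0.4200 s
reaction-phase robot travel = 1.0500·0.1200 = 0.1260 m
robot covers 1.0500·0.4200 − ½·2.5000·0.4200² = 0.2205 m while stopping
person approaches 1.0000·(0.1200+0.4200) = 0.5400 m
C+Z_d+Z_r = 0.2500+0.0500+0.0800 = 0.3800 m
sum ≈ 0.1260+0.2205+0.5400+0.3800 ≈ 1.2665 m = S ✓

v_R_max = 21/20 m/s = 1.0500 m/s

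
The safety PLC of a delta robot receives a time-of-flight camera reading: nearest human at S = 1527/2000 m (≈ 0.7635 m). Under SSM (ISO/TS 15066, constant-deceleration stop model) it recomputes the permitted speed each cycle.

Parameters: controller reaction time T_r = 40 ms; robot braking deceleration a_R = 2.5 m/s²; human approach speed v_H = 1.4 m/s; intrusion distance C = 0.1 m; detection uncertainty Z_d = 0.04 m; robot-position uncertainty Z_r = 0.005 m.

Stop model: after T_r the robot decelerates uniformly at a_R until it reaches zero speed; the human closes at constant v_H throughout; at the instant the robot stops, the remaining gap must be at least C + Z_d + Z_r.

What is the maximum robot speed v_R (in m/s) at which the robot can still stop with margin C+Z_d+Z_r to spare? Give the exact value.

v_R_max = 3/4 m/s = 0.7500 m/s

at the boundary: (1/5)·v² + (3/5)·v + (-9/16) = 0
  disc = (3/5)² − 4·(1/5)·(-9/16) = 81/100 ; √disc = 9/10
  v_R = (−(3/5) + 9/10) / (2·(1/5)) = 3/4 m/s
check:
braking lasts T_s = (3/4)/(5/2) = 0.3000 s
reaction-phase robot travel = 0.7500·0.0400 = 0.0300 m
robot covers 0.7500·0.3000 − ½·2.5000·0.3000² = 0.1125 m while stopping
human closes 1.4000·0.3400 = 0.4760 m
residual clearance needed = 0.1000+0.0400+0.0050 = 0.1450 m
sum ≈ 0.0300+0.1125+0.4760+0.1450 ≈ 0.7635 m = S ✓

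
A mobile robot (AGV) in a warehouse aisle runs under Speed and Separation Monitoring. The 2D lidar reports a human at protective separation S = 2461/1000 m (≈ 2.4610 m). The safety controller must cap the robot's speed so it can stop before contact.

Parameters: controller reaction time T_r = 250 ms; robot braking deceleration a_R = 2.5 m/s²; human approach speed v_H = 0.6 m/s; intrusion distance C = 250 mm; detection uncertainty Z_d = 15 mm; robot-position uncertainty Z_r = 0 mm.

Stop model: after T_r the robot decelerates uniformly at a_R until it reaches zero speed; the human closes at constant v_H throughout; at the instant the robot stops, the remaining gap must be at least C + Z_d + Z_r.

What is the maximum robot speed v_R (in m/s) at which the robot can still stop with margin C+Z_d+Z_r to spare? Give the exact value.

collect terms ⇒ (1/5)·v_R² + (49/100)·v_R + (-1023/500) = 0
  disc = (49/100)² − 4·(1/5)·(-1023/500) = 18769/10000 ; √disc = 137/100
  v_R = (−(49/100) + 137/100) / (2·(1/5)) = 11/5 m/s
check:
stop time T_s = (11/5)/(5/2) = 0.8800 s
reaction-phase robot travel = 2.2000·0.2500 = 0.5500 m
robot under decel: 2.2000²/(2·2.5000) = 0.9680 m
human closes 0.6000·1.1300 = 0.6780 m
margins: 0.2500+0.0150+0.0000 = 0.2650 m
sum ≈ 0.5500+0.9680+0.6780+0.2650 ≈ 2.4610 m = S ✓

v_R_max = 11/5 m/s = 2.2000 m/s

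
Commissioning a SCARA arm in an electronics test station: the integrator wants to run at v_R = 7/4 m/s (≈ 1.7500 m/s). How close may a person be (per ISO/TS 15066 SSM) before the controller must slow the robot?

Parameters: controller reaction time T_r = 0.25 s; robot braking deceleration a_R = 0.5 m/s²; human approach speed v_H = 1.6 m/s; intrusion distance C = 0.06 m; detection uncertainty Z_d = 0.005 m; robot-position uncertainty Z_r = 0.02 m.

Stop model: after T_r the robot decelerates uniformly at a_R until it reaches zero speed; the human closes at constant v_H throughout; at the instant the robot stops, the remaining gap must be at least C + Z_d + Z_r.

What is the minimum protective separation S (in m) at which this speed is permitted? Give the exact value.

stop time T_s = (7/4)/(1/2) = 3.5000 s
reaction-phase robot travel = 1.7500·0.2500 = 0.4375 m
robot under decel: 1.7500²/(2·0.5000) = 3.0625 m
person approaches 1.6000·(0.2500+3.5000) = 6.0000 m
C+Z_d+Z_r = 0.0600+0.0050+0.0200 = 0.0850 m
S_min ≈ 0.4375+3.0625+6.0000+0.0850  ⇒  S_min = 1917/200 m

S_min = 1917/200 m = 9.5850 m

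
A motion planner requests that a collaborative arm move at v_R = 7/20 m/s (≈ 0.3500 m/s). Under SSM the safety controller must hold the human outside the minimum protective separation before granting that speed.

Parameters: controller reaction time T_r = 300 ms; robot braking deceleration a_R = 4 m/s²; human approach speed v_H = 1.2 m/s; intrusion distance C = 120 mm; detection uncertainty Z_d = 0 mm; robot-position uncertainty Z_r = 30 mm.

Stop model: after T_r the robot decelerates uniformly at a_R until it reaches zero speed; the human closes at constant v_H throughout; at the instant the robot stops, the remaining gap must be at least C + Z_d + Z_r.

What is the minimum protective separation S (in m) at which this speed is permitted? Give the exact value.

S_min = 2353/3200 m = 0.7353 m

stop time T_s = (7/20)/4 = 0.0875 s
robot covers v_R·T_r = 0.3500·0.3000 = 0.1050 m before braking
robot covers 0.3500·0.0875 − ½·4.0000·0.0875² = 0.0153 m while stopping
human over T_r+T_s: 1.2000·(0.3000+0.0875) = 0.4650 m
C+Z_d+Z_r = 0.1200+0.0000+0.0300 = 0.1500 m
S_min ≈ 0.1050+0.0153+0.4650+0.1500  ⇒  S_min = 2353/3200 m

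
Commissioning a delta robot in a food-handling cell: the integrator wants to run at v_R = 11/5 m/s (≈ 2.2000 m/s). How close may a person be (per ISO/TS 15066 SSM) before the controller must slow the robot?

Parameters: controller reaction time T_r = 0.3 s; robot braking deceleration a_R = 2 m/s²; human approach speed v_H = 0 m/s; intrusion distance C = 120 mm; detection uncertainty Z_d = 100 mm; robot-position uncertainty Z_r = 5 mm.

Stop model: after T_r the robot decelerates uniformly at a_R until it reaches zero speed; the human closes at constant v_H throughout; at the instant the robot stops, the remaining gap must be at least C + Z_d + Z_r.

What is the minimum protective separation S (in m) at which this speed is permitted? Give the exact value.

S_min = 419/200 m = 2.0950 m

T_s = v_R/a_R = (11/5)/2 = 1.1000 s
reaction-phase robot travel = 2.2000·0.3000 = 0.6600 m
robot covers 2.2000·1.1000 − ½·2.0000·1.1000² = 1.2100 m while stopping
human over T_r+T_s: 0.0000·(0.3000+1.1000) = 0.0000 m
residual clearance needed = 0.1200+0.1000+0.0050 = 0.2250 m
S_min ≈ 0.6600+1.2100+0.0000+0.2250  ⇒  S_min = 419/200 m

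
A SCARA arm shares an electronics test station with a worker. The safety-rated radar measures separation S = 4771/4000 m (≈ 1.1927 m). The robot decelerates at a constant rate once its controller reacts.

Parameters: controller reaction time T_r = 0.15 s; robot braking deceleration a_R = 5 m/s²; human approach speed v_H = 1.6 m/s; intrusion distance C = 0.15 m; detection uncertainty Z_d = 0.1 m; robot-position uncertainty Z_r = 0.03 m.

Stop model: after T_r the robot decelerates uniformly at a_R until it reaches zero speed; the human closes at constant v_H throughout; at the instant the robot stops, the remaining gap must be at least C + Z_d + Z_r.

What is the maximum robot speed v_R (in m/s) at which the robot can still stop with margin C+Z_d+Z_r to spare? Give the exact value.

v_R_max = 23/20 m/s = 1.1500 m/s

quadratic (1/10)·v² + (47/100)·v + (-2691/4000) = 0
  disc = (47/100)² − 4·(1/10)·(-2691/4000) = 49/100 ; √disc = 7/10
  v_R = (−(47/100) + 7/10) / (2·(1/10)) = 23/20 m/s
check:
T_s = v_R/a_R = (23/20)/5 = 0.2300 s
robot in T_r: 1.1500·0.1500 = 0.1725 m
robot under decel: 1.1500²/(2·5.0000) = 0.1323 m
human over T_r+T_s: 1.6000·(0.1500+0.2300) = 0.6080 m
margins: 0.1500+0.1000+0.0300 = 0.2800 m
sum ≈ 0.1725+0.1323+0.6080+0.2800 ≈ 1.1927 m = S ✓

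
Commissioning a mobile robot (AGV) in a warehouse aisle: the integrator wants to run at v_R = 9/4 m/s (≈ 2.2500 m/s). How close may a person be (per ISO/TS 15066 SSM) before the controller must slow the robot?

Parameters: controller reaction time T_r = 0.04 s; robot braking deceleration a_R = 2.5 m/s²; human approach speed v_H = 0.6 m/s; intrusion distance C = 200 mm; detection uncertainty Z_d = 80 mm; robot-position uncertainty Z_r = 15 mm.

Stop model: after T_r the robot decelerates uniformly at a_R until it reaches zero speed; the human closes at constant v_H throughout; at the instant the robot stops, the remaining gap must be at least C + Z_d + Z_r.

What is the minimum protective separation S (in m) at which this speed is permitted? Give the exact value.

S_min = 3923/2000 m = 1.9615 m

braking lasts T_s = (9/4)/(5/2) = 0.9000 s
robot covers v_R·T_r = 2.2500·0.0400 = 0.0900 m before braking
robot covers 2.2500·0.9000 − ½·2.5000·0.9000² = 1.0125 m while stopping
person approaches 0.6000·(0.0400+0.9000) = 0.5640 m
C+Z_d+Z_r = 0.2000+0.0800+0.0150 = 0.2950 m
S_min ≈ 0.0900+1.0125+0.5640+0.2950  ⇒  S_min = 3923/2000 m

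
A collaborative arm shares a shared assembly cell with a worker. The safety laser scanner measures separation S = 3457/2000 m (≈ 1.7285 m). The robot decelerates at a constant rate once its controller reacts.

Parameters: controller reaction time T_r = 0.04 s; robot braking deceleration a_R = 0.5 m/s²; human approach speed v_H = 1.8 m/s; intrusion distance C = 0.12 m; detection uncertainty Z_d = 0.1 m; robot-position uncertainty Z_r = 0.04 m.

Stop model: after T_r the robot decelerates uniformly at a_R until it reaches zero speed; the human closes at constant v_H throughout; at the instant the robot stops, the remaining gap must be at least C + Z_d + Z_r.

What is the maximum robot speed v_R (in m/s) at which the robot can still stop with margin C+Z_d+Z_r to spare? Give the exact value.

v_R_max = 7/20 m/s = 0.3500 m/s

collect terms ⇒ (1)·v_R² + (91/25)·v_R + (-2793/2000) = 0
  disc = (91/25)² − 4·(1)·(-2793/2000) = 47089/2500 ; √disc = 217/50
  v_R = (−(91/25) + 217/50) / (2·(1)) = 7/20 m/s
check:
stop time T_s = (7/20)/(1/2) = 0.7000 s
reaction-phase robot travel = 0.3500·0.0400 = 0.0140 m
robot covers 0.3500·0.7000 − ½·0.5000·0.7000² = 0.1225 m while stopping
human over T_r+T_s: 1.8000·(0.0400+0.7000) = 1.3320 m
C+Z_d+Z_r = 0.1200+0.1000+0.0400 = 0.2600 m
sum ≈ 0.0140+0.1225+1.3320+0.2600 ≈ 1.7285 m = S ✓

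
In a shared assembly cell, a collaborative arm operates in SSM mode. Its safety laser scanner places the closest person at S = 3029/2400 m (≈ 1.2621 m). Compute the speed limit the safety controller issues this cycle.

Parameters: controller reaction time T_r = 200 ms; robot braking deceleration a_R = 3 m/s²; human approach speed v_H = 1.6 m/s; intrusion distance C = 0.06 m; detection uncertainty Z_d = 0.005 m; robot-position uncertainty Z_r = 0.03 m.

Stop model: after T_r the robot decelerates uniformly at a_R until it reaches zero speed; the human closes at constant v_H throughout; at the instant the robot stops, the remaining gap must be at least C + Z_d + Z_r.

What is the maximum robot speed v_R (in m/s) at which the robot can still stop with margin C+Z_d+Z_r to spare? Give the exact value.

at the boundary: (1/6)·v² + (11/15)·v + (-2033/2400) = 0
  disc = (11/15)² − 4·(1/6)·(-2033/2400) = 441/400 ; √disc = 21/20
  v_R = (−(11/15) + 21/20) / (2·(1/6)) = 19/20 m/s
check:
braking lasts T_s = (19/20)/3 = 0.3167 s
robot in T_r: 0.9500·0.2000 = 0.1900 m
robot under decel: 0.9500²/(2·3.0000) = 0.1504 m
human closes 1.6000·0.5167 = 0.8267 m
C+Z_d+Z_r = 0.0600+0.0050+0.0300 = 0.0950 m
sum ≈ 0.1900+0.1504+0.8267+0.0950 ≈ 1.2621 m = S ✓

v_R_max = 19/20 m/s = 0.9500 m/s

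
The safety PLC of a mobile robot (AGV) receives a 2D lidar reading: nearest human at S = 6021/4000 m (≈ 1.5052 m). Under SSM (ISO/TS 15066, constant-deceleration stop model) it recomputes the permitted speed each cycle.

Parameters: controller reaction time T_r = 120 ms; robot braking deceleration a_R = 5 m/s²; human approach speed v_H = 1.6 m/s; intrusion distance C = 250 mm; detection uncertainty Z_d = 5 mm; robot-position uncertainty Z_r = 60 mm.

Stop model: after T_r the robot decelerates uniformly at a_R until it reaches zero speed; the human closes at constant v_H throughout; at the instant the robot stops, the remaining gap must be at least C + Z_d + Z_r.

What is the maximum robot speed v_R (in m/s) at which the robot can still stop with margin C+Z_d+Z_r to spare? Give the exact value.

collect terms ⇒ (1/10)·v_R² + (11/25)·v_R + (-3993/4000) = 0
  disc = (11/25)² − 4·(1/10)·(-3993/4000) = 5929/10000 ; √disc = 77/100
  v_R = (−(11/25) + 77/100) / (2·(1/10)) = 33/20 m/s
check:
T_s = v_R/a_R = (33/20)/5 = 0.3300 s
robot covers v_R·T_r = 1.6500·0.1200 = 0.1980 m before braking
robot under decel: 1.6500²/(2·5.0000) = 0.2722 m
human closes 1.6000·0.4500 = 0.7200 m
C+Z_d+Z_r = 0.2500+0.0050+0.0600 = 0.3150 m
sum ≈ 0.1980+0.2722+0.7200+0.3150 ≈ 1.5052 m = S ✓

v_R_max = 33/20 m/s = 1.6500 m/s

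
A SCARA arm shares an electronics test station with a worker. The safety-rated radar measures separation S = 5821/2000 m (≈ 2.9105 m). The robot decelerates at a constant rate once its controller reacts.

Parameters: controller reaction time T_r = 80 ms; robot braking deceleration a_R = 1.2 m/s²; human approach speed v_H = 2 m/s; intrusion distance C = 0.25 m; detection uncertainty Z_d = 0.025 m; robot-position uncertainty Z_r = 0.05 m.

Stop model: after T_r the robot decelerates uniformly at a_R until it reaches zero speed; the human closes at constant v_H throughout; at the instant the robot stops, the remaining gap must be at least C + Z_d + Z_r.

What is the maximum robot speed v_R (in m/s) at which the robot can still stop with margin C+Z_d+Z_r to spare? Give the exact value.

quadratic (5/12)·v² + (131/75)·v + (-4851/2000) = 0
  disc = (131/75)² − 4·(5/12)·(-4851/2000) = 638401/90000 ; √disc = 799/300
  v_R = (−(131/75) + 799/300) / (2·(5/12)) = 11/10 m/s
check:
stop time T_s = (11/10)/(6/5) = 0.9167 s
reaction-phase robot travel = 1.1000·0.0800 = 0.0880 m
braking distance = 1.1000²/(2·1.2000) = 0.5042 m
person approaches 2.0000·(0.0800+0.9167) = 1.9933 m
margins: 0.2500+0.0250+0.0500 = 0.3250 m
sum ≈ 0.0880+0.5042+1.9933+0.3250 ≈ 2.9105 m = S ✓

v_R_max = 11/10 m/s = 1.1000 m/s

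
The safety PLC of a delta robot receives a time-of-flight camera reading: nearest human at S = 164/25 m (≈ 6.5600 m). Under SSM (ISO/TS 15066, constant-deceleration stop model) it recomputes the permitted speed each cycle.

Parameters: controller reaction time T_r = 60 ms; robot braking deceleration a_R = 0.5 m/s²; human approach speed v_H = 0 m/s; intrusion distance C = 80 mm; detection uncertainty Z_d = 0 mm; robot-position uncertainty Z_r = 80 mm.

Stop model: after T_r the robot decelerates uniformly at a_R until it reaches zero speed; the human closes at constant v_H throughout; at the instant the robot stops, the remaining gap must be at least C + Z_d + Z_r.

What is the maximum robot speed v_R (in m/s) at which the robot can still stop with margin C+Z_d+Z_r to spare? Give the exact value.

collect terms ⇒ (1)·v_R² + (3/50)·v_R + (-32/5) = 0
  disc = (3/50)² − 4·(1)·(-32/5) = 64009/2500 ; √disc = 253/50
  v_R = (−(3/50) + 253/50) / (2·(1)) = 5/2 m/s
check:
stop time T_s = (5/2)/(1/2) = 5.0000 s
robot in T_r: 2.5000·0.0600 = 0.1500 m
robot under decel: 2.5000²/(2·0.5000) = 6.2500 m
human over T_r+T_s: 0.0000·(0.0600+5.0000) = 0.0000 m
residual clearance needed = 0.0800+0.0000+0.0800 = 0.1600 m
sum ≈ 0.1500+6.2500+0.0000+0.1600 ≈ 6.5600 m = S ✓

v_R_max = 5/2 m/s = 2.5000 m/s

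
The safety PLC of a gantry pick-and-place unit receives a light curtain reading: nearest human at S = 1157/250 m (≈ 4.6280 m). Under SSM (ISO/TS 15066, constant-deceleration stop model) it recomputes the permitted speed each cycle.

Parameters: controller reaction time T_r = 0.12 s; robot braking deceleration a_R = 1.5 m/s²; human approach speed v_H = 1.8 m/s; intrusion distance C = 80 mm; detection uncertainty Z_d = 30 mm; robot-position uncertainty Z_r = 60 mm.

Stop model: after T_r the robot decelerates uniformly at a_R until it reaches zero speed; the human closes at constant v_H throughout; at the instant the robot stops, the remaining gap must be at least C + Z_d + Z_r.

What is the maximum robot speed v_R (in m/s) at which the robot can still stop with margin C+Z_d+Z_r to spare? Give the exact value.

v_R_max = 21/10 m/s = 2.1000 m/s

collect terms ⇒ (1/3)·v_R² + (33/25)·v_R + (-2121/500) = 0
  disc = (33/25)² − 4·(1/3)·(-2121/500) = 4624/625 ; √disc = 68/25
  v_R = (−(33/25) + 68/25) / (2·(1/3)) = 21/10 m/s
check:
braking lasts T_s = (21/10)/(3/2) = 1.4000 s
robot in T_r: 2.1000·0.1200 = 0.2520 m
robot covers 2.1000·1.4000 − ½·1.5000·1.4000² = 1.4700 m while stopping
human over T_r+T_s: 1.8000·(0.1200+1.4000) = 2.7360 m
C+Z_d+Z_r = 0.0800+0.0300+0.0600 = 0.1700 m
sum ≈ 0.2520+1.4700+2.7360+0.1700 ≈ 4.6280 m = S ✓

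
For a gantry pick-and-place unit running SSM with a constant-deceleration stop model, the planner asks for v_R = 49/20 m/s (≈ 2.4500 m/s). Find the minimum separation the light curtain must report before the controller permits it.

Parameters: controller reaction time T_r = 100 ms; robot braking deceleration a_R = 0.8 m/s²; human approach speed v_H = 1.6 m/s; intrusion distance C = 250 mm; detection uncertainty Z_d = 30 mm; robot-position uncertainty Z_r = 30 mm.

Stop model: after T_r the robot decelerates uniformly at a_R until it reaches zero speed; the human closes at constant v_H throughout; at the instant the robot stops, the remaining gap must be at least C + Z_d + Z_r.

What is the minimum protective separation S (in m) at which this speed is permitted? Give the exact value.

braking lasts T_s = (49/20)/(4/5) = 3.0625 s
robot covers v_R·T_r = 2.4500·0.1000 = 0.2450 m before braking
robot covers 2.4500·3.0625 − ½·0.8000·3.0625² = 3.7516 m while stopping
person approaches 1.6000·(0.1000+3.0625) = 5.0600 m
residual clearance needed = 0.2500+0.0300+0.0300 = 0.3100 m
S_min ≈ 0.2450+3.7516+5.0600+0.3100  ⇒  S_min = 29973/3200 m

S_min = 29973/3200 m = 9.3666 m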